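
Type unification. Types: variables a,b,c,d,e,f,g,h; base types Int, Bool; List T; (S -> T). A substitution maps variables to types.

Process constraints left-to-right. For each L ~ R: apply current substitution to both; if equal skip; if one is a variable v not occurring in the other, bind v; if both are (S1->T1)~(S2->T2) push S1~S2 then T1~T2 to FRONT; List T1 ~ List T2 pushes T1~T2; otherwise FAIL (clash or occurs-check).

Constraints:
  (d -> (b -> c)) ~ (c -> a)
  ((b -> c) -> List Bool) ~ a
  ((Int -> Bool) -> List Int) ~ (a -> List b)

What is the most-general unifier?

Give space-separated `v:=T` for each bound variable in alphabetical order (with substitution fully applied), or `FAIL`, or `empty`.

Answer: FAIL

Derivation:
step 1: unify (d -> (b -> c)) ~ (c -> a)  [subst: {-} | 2 pending]
  -> decompose arrow: push d~c, (b -> c)~a
step 2: unify d ~ c  [subst: {-} | 3 pending]
  bind d := c
step 3: unify (b -> c) ~ a  [subst: {d:=c} | 2 pending]
  bind a := (b -> c)
step 4: unify ((b -> c) -> List Bool) ~ (b -> c)  [subst: {d:=c, a:=(b -> c)} | 1 pending]
  -> decompose arrow: push (b -> c)~b, List Bool~c
step 5: unify (b -> c) ~ b  [subst: {d:=c, a:=(b -> c)} | 2 pending]
  occurs-check fail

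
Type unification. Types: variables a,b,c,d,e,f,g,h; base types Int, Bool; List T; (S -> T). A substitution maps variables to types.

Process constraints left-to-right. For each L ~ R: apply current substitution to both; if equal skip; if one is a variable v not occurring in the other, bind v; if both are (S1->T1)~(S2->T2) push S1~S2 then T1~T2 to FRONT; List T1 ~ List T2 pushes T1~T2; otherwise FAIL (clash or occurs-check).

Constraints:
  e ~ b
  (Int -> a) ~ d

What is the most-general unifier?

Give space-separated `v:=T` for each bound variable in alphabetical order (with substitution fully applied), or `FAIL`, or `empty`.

Answer: d:=(Int -> a) e:=b

Derivation:
step 1: unify e ~ b  [subst: {-} | 1 pending]
  bind e := b
step 2: unify (Int -> a) ~ d  [subst: {e:=b} | 0 pending]
  bind d := (Int -> a)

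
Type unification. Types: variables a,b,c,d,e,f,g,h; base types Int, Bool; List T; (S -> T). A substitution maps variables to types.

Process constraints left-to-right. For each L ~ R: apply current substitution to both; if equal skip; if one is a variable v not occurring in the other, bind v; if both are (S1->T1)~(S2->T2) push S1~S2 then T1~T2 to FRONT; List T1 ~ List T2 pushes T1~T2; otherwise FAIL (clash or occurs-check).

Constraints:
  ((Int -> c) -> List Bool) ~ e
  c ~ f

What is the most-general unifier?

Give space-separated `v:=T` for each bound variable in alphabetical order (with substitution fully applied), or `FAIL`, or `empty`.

Answer: c:=f e:=((Int -> f) -> List Bool)

Derivation:
step 1: unify ((Int -> c) -> List Bool) ~ e  [subst: {-} | 1 pending]
  bind e := ((Int -> c) -> List Bool)
step 2: unify c ~ f  [subst: {e:=((Int -> c) -> List Bool)} | 0 pending]
  bind c := f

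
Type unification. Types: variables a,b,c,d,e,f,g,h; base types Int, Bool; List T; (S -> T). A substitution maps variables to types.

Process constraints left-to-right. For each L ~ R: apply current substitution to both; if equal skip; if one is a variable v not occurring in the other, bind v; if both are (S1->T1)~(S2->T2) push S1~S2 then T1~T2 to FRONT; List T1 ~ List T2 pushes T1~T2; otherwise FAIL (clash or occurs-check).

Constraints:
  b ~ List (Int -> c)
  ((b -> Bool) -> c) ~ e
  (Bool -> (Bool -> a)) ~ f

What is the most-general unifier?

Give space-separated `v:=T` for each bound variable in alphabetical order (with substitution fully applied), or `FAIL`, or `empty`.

Answer: b:=List (Int -> c) e:=((List (Int -> c) -> Bool) -> c) f:=(Bool -> (Bool -> a))

Derivation:
step 1: unify b ~ List (Int -> c)  [subst: {-} | 2 pending]
  bind b := List (Int -> c)
step 2: unify ((List (Int -> c) -> Bool) -> c) ~ e  [subst: {b:=List (Int -> c)} | 1 pending]
  bind e := ((List (Int -> c) -> Bool) -> c)
step 3: unify (Bool -> (Bool -> a)) ~ f  [subst: {b:=List (Int -> c), e:=((List (Int -> c) -> Bool) -> c)} | 0 pending]
  bind f := (Bool -> (Bool -> a))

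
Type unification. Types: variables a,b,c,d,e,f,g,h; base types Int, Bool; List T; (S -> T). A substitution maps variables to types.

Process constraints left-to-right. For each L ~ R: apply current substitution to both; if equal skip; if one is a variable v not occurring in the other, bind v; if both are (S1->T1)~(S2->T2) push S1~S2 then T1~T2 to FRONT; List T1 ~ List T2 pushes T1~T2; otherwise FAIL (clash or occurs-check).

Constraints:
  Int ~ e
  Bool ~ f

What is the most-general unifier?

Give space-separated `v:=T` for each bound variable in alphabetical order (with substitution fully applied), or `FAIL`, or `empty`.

Answer: e:=Int f:=Bool

Derivation:
step 1: unify Int ~ e  [subst: {-} | 1 pending]
  bind e := Int
step 2: unify Bool ~ f  [subst: {e:=Int} | 0 pending]
  bind f := Bool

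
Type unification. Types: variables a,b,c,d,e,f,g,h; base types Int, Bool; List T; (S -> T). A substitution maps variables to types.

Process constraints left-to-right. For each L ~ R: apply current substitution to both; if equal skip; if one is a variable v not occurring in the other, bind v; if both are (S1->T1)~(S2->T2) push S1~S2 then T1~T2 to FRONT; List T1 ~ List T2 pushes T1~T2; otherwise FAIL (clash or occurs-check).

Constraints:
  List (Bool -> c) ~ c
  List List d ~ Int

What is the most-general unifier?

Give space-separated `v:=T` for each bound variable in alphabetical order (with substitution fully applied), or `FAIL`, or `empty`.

step 1: unify List (Bool -> c) ~ c  [subst: {-} | 1 pending]
  occurs-check fail

Answer: FAIL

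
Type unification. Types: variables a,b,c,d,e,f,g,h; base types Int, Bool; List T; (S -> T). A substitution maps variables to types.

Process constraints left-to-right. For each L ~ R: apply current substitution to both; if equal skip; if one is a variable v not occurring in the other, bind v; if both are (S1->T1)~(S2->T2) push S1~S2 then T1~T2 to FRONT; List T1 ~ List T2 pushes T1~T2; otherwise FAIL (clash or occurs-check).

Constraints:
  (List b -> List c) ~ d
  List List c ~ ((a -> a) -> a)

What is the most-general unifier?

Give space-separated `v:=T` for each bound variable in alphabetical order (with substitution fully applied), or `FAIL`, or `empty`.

step 1: unify (List b -> List c) ~ d  [subst: {-} | 1 pending]
  bind d := (List b -> List c)
step 2: unify List List c ~ ((a -> a) -> a)  [subst: {d:=(List b -> List c)} | 0 pending]
  clash: List List c vs ((a -> a) -> a)

Answer: FAIL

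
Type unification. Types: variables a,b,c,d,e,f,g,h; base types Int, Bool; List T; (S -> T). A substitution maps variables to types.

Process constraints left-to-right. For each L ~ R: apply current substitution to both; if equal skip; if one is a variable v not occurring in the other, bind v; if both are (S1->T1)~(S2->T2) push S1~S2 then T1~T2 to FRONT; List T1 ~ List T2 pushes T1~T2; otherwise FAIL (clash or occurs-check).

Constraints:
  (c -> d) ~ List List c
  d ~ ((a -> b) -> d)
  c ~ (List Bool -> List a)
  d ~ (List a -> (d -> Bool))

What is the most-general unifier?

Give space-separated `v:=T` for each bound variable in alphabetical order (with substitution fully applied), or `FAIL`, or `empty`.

step 1: unify (c -> d) ~ List List c  [subst: {-} | 3 pending]
  clash: (c -> d) vs List List c

Answer: FAIL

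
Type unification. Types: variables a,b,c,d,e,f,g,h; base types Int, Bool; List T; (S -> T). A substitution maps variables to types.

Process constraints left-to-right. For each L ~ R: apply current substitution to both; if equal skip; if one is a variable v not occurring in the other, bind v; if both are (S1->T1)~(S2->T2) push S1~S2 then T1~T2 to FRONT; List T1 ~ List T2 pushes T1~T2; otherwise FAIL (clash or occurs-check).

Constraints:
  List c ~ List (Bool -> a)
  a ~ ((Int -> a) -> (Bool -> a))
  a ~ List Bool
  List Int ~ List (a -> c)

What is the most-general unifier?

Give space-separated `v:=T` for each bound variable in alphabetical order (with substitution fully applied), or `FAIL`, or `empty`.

Answer: FAIL

Derivation:
step 1: unify List c ~ List (Bool -> a)  [subst: {-} | 3 pending]
  -> decompose List: push c~(Bool -> a)
step 2: unify c ~ (Bool -> a)  [subst: {-} | 3 pending]
  bind c := (Bool -> a)
step 3: unify a ~ ((Int -> a) -> (Bool -> a))  [subst: {c:=(Bool -> a)} | 2 pending]
  occurs-check fail: a in ((Int -> a) -> (Bool -> a))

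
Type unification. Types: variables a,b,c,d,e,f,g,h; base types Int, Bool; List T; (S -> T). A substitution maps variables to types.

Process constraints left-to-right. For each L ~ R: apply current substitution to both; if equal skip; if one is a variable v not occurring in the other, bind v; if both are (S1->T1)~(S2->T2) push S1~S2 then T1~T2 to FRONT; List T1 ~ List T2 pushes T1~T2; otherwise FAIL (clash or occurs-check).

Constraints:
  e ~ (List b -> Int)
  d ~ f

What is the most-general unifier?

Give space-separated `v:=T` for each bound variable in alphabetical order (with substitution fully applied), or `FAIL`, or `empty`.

step 1: unify e ~ (List b -> Int)  [subst: {-} | 1 pending]
  bind e := (List b -> Int)
step 2: unify d ~ f  [subst: {e:=(List b -> Int)} | 0 pending]
  bind d := f

Answer: d:=f e:=(List b -> Int)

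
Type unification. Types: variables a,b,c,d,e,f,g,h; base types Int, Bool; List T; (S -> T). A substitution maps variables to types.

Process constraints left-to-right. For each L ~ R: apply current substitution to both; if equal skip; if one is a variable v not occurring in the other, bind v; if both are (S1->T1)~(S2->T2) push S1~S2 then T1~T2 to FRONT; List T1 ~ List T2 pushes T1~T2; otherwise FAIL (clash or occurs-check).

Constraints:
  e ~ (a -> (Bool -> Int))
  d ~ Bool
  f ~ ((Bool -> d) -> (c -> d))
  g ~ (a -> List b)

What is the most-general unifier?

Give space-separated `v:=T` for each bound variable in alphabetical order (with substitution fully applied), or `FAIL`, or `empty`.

step 1: unify e ~ (a -> (Bool -> Int))  [subst: {-} | 3 pending]
  bind e := (a -> (Bool -> Int))
step 2: unify d ~ Bool  [subst: {e:=(a -> (Bool -> Int))} | 2 pending]
  bind d := Bool
step 3: unify f ~ ((Bool -> Bool) -> (c -> Bool))  [subst: {e:=(a -> (Bool -> Int)), d:=Bool} | 1 pending]
  bind f := ((Bool -> Bool) -> (c -> Bool))
step 4: unify g ~ (a -> List b)  [subst: {e:=(a -> (Bool -> Int)), d:=Bool, f:=((Bool -> Bool) -> (c -> Bool))} | 0 pending]
  bind g := (a -> List b)

Answer: d:=Bool e:=(a -> (Bool -> Int)) f:=((Bool -> Bool) -> (c -> Bool)) g:=(a -> List b)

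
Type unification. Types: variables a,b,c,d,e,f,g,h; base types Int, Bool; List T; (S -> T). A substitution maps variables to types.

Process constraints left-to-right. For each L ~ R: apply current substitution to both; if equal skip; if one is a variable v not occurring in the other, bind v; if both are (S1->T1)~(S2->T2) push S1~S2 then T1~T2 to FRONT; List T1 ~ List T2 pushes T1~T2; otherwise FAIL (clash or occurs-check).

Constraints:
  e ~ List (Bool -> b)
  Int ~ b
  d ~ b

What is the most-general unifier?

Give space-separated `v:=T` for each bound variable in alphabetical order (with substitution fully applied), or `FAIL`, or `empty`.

step 1: unify e ~ List (Bool -> b)  [subst: {-} | 2 pending]
  bind e := List (Bool -> b)
step 2: unify Int ~ b  [subst: {e:=List (Bool -> b)} | 1 pending]
  bind b := Int
step 3: unify d ~ Int  [subst: {e:=List (Bool -> b), b:=Int} | 0 pending]
  bind d := Int

Answer: b:=Int d:=Int e:=List (Bool -> Int)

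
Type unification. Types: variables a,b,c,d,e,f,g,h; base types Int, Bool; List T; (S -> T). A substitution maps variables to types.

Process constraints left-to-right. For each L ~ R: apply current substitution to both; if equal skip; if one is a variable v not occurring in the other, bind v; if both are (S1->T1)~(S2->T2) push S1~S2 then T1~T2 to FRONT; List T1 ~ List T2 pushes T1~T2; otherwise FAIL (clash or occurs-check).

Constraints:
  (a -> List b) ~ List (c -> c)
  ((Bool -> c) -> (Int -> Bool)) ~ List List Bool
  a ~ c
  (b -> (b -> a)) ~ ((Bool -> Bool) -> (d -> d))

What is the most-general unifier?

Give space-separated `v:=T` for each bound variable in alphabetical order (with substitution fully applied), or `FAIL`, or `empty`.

step 1: unify (a -> List b) ~ List (c -> c)  [subst: {-} | 3 pending]
  clash: (a -> List b) vs List (c -> c)

Answer: FAIL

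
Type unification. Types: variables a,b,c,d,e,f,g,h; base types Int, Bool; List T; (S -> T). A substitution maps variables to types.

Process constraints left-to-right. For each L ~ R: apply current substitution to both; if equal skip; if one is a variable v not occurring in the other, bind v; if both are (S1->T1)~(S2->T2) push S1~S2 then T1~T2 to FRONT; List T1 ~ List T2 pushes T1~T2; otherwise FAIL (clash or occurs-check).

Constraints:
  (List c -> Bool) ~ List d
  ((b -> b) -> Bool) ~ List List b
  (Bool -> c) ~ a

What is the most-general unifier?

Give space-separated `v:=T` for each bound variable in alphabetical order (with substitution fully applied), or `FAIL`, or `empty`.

Answer: FAIL

Derivation:
step 1: unify (List c -> Bool) ~ List d  [subst: {-} | 2 pending]
  clash: (List c -> Bool) vs List d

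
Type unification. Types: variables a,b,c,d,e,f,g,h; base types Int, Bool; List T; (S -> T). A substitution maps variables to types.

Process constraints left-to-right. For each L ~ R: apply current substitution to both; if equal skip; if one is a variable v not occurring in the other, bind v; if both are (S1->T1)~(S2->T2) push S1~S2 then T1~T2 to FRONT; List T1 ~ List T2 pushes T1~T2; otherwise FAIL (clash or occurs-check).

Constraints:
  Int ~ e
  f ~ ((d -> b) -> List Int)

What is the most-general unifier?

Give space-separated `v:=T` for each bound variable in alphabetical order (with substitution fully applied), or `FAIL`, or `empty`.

Answer: e:=Int f:=((d -> b) -> List Int)

Derivation:
step 1: unify Int ~ e  [subst: {-} | 1 pending]
  bind e := Int
step 2: unify f ~ ((d -> b) -> List Int)  [subst: {e:=Int} | 0 pending]
  bind f := ((d -> b) -> List Int)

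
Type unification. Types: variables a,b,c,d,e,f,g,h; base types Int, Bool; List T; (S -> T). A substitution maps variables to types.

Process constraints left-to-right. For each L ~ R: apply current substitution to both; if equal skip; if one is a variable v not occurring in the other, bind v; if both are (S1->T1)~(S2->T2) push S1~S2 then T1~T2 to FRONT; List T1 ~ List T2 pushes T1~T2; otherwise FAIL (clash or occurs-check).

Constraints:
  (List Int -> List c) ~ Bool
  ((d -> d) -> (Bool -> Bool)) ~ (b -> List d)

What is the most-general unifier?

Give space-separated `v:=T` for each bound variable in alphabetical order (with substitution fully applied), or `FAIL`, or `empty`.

step 1: unify (List Int -> List c) ~ Bool  [subst: {-} | 1 pending]
  clash: (List Int -> List c) vs Bool

Answer: FAIL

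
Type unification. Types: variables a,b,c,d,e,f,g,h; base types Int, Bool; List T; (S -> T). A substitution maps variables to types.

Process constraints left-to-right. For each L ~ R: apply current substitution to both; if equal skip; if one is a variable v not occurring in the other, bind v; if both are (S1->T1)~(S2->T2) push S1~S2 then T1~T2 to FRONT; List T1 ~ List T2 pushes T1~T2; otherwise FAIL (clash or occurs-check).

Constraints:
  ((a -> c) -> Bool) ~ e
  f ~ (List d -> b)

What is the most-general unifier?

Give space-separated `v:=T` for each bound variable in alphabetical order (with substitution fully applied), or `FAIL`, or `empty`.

step 1: unify ((a -> c) -> Bool) ~ e  [subst: {-} | 1 pending]
  bind e := ((a -> c) -> Bool)
step 2: unify f ~ (List d -> b)  [subst: {e:=((a -> c) -> Bool)} | 0 pending]
  bind f := (List d -> b)

Answer: e:=((a -> c) -> Bool) f:=(List d -> b)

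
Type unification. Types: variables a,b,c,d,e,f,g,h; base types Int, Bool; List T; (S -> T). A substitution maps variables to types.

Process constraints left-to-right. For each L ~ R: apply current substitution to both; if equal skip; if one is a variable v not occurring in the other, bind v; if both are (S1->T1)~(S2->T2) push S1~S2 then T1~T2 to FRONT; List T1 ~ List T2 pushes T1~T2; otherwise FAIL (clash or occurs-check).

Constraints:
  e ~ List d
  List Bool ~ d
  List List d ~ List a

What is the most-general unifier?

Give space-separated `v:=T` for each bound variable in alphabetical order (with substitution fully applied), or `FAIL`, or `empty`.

Answer: a:=List List Bool d:=List Bool e:=List List Bool

Derivation:
step 1: unify e ~ List d  [subst: {-} | 2 pending]
  bind e := List d
step 2: unify List Bool ~ d  [subst: {e:=List d} | 1 pending]
  bind d := List Bool
step 3: unify List List List Bool ~ List a  [subst: {e:=List d, d:=List Bool} | 0 pending]
  -> decompose List: push List List Bool~a
step 4: unify List List Bool ~ a  [subst: {e:=List d, d:=List Bool} | 0 pending]
  bind a := List List Bool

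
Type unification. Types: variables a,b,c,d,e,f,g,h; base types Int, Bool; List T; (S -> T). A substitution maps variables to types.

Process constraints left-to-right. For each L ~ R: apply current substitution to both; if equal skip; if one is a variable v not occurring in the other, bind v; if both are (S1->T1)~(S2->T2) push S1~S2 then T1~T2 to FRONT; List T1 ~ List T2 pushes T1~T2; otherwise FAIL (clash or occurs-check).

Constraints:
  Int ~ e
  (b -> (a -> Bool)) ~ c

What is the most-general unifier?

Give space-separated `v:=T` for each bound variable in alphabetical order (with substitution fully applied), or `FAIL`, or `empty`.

Answer: c:=(b -> (a -> Bool)) e:=Int

Derivation:
step 1: unify Int ~ e  [subst: {-} | 1 pending]
  bind e := Int
step 2: unify (b -> (a -> Bool)) ~ c  [subst: {e:=Int} | 0 pending]
  bind c := (b -> (a -> Bool))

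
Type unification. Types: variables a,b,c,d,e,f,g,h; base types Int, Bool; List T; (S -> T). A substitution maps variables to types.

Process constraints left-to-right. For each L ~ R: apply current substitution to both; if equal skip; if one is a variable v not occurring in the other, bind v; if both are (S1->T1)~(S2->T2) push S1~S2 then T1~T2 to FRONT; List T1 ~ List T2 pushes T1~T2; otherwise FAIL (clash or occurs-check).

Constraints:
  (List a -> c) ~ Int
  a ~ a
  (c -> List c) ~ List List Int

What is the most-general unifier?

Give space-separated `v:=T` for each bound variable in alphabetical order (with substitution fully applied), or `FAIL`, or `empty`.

Answer: FAIL

Derivation:
step 1: unify (List a -> c) ~ Int  [subst: {-} | 2 pending]
  clash: (List a -> c) vs Int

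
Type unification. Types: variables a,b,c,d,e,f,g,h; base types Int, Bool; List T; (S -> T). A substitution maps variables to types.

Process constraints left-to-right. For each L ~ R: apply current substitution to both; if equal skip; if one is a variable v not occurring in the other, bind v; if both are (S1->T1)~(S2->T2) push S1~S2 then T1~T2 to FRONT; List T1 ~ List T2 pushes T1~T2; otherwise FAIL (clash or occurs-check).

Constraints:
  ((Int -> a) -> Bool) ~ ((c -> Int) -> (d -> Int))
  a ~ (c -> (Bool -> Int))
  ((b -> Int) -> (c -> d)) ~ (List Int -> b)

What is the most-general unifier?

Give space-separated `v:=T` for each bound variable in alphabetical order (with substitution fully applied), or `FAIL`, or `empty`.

step 1: unify ((Int -> a) -> Bool) ~ ((c -> Int) -> (d -> Int))  [subst: {-} | 2 pending]
  -> decompose arrow: push (Int -> a)~(c -> Int), Bool~(d -> Int)
step 2: unify (Int -> a) ~ (c -> Int)  [subst: {-} | 3 pending]
  -> decompose arrow: push Int~c, a~Int
step 3: unify Int ~ c  [subst: {-} | 4 pending]
  bind c := Int
step 4: unify a ~ Int  [subst: {c:=Int} | 3 pending]
  bind a := Int
step 5: unify Bool ~ (d -> Int)  [subst: {c:=Int, a:=Int} | 2 pending]
  clash: Bool vs (d -> Int)

Answer: FAIL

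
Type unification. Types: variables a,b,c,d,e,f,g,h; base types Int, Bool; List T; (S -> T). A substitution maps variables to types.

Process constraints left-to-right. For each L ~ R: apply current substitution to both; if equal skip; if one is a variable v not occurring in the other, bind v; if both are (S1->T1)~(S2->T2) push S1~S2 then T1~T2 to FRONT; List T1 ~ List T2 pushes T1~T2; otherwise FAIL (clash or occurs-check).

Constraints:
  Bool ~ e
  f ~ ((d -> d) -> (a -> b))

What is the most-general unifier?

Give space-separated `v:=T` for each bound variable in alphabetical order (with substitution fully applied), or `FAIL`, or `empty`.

Answer: e:=Bool f:=((d -> d) -> (a -> b))

Derivation:
step 1: unify Bool ~ e  [subst: {-} | 1 pending]
  bind e := Bool
step 2: unify f ~ ((d -> d) -> (a -> b))  [subst: {e:=Bool} | 0 pending]
  bind f := ((d -> d) -> (a -> b))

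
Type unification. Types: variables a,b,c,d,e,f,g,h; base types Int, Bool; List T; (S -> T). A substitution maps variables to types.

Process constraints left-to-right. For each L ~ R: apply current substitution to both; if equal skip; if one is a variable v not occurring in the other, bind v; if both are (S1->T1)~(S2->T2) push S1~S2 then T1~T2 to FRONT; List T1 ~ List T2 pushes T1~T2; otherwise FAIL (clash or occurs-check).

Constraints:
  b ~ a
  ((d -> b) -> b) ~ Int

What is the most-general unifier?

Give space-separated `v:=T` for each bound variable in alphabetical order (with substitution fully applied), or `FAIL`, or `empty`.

step 1: unify b ~ a  [subst: {-} | 1 pending]
  bind b := a
step 2: unify ((d -> a) -> a) ~ Int  [subst: {b:=a} | 0 pending]
  clash: ((d -> a) -> a) vs Int

Answer: FAIL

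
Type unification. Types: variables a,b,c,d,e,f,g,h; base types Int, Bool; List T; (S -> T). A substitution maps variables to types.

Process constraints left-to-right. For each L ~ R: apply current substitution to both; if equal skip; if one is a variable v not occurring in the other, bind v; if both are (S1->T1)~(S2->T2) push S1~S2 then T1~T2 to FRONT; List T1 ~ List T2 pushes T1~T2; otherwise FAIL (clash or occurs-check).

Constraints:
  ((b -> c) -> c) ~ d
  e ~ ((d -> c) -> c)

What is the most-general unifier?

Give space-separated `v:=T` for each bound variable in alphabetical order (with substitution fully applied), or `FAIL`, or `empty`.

Answer: d:=((b -> c) -> c) e:=((((b -> c) -> c) -> c) -> c)

Derivation:
step 1: unify ((b -> c) -> c) ~ d  [subst: {-} | 1 pending]
  bind d := ((b -> c) -> c)
step 2: unify e ~ ((((b -> c) -> c) -> c) -> c)  [subst: {d:=((b -> c) -> c)} | 0 pending]
  bind e := ((((b -> c) -> c) -> c) -> c)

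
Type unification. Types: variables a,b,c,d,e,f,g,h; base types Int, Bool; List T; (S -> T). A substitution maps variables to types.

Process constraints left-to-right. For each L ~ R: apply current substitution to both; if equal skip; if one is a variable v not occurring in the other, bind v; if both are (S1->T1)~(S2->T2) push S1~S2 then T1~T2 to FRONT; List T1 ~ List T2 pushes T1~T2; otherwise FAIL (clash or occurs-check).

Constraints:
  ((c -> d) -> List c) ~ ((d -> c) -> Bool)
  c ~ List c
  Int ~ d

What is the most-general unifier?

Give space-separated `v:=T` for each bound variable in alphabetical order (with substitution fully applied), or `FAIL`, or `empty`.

Answer: FAIL

Derivation:
step 1: unify ((c -> d) -> List c) ~ ((d -> c) -> Bool)  [subst: {-} | 2 pending]
  -> decompose arrow: push (c -> d)~(d -> c), List c~Bool
step 2: unify (c -> d) ~ (d -> c)  [subst: {-} | 3 pending]
  -> decompose arrow: push c~d, d~c
step 3: unify c ~ d  [subst: {-} | 4 pending]
  bind c := d
step 4: unify d ~ d  [subst: {c:=d} | 3 pending]
  -> identical, skip
step 5: unify List d ~ Bool  [subst: {c:=d} | 2 pending]
  clash: List d vs Bool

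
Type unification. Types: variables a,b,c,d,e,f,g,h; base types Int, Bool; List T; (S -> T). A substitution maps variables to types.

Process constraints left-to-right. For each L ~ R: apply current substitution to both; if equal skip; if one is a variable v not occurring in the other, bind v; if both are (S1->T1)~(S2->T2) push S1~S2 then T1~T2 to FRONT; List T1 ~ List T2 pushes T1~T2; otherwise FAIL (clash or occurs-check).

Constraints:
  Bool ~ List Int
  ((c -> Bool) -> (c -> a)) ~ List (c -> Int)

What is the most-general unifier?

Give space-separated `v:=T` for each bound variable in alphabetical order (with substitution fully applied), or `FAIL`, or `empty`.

Answer: FAIL

Derivation:
step 1: unify Bool ~ List Int  [subst: {-} | 1 pending]
  clash: Bool vs List Int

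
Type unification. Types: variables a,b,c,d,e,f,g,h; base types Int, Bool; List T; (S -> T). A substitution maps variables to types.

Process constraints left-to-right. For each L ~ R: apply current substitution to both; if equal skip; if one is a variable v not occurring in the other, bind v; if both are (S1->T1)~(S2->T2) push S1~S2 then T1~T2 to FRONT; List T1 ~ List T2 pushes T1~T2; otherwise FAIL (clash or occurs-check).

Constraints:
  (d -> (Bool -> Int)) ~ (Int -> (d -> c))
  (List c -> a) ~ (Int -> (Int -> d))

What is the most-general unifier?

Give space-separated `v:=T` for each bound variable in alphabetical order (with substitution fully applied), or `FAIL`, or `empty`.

step 1: unify (d -> (Bool -> Int)) ~ (Int -> (d -> c))  [subst: {-} | 1 pending]
  -> decompose arrow: push d~Int, (Bool -> Int)~(d -> c)
step 2: unify d ~ Int  [subst: {-} | 2 pending]
  bind d := Int
step 3: unify (Bool -> Int) ~ (Int -> c)  [subst: {d:=Int} | 1 pending]
  -> decompose arrow: push Bool~Int, Int~c
step 4: unify Bool ~ Int  [subst: {d:=Int} | 2 pending]
  clash: Bool vs Int

Answer: FAIL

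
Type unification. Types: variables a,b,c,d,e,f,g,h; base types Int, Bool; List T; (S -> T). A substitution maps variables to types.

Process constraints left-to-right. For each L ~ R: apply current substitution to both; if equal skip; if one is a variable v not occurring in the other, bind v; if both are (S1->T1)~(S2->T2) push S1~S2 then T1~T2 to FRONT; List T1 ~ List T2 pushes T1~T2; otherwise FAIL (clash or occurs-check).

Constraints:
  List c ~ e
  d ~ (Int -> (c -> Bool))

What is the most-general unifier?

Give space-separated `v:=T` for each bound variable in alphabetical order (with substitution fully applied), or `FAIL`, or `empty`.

step 1: unify List c ~ e  [subst: {-} | 1 pending]
  bind e := List c
step 2: unify d ~ (Int -> (c -> Bool))  [subst: {e:=List c} | 0 pending]
  bind d := (Int -> (c -> Bool))

Answer: d:=(Int -> (c -> Bool)) e:=List c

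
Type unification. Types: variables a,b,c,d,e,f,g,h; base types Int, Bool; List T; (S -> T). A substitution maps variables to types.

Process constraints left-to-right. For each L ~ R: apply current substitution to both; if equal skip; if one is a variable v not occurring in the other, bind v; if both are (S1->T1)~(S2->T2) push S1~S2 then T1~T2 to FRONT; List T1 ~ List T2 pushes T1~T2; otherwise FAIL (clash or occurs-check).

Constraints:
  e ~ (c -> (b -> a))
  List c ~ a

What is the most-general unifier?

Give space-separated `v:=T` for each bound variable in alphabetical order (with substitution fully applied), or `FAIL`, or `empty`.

step 1: unify e ~ (c -> (b -> a))  [subst: {-} | 1 pending]
  bind e := (c -> (b -> a))
step 2: unify List c ~ a  [subst: {e:=(c -> (b -> a))} | 0 pending]
  bind a := List c

Answer: a:=List c e:=(c -> (b -> List c))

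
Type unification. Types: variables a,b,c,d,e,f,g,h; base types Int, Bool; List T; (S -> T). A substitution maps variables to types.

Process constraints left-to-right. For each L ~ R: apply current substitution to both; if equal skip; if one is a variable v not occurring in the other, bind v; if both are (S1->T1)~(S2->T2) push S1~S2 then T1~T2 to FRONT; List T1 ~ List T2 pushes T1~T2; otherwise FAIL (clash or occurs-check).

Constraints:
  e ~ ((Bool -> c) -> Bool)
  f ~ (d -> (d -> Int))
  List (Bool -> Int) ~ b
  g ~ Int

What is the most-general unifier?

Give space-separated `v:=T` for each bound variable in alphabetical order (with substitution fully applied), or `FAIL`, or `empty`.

step 1: unify e ~ ((Bool -> c) -> Bool)  [subst: {-} | 3 pending]
  bind e := ((Bool -> c) -> Bool)
step 2: unify f ~ (d -> (d -> Int))  [subst: {e:=((Bool -> c) -> Bool)} | 2 pending]
  bind f := (d -> (d -> Int))
step 3: unify List (Bool -> Int) ~ b  [subst: {e:=((Bool -> c) -> Bool), f:=(d -> (d -> Int))} | 1 pending]
  bind b := List (Bool -> Int)
step 4: unify g ~ Int  [subst: {e:=((Bool -> c) -> Bool), f:=(d -> (d -> Int)), b:=List (Bool -> Int)} | 0 pending]
  bind g := Int

Answer: b:=List (Bool -> Int) e:=((Bool -> c) -> Bool) f:=(d -> (d -> Int)) g:=Int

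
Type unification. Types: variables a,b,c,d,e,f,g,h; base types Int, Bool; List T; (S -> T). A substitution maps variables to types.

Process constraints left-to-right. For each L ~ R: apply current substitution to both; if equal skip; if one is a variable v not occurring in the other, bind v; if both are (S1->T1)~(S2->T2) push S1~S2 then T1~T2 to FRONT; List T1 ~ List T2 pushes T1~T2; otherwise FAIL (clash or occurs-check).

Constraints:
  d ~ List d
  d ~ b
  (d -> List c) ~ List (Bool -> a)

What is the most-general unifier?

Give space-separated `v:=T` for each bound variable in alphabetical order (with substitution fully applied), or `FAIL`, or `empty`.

Answer: FAIL

Derivation:
step 1: unify d ~ List d  [subst: {-} | 2 pending]
  occurs-check fail: d in List d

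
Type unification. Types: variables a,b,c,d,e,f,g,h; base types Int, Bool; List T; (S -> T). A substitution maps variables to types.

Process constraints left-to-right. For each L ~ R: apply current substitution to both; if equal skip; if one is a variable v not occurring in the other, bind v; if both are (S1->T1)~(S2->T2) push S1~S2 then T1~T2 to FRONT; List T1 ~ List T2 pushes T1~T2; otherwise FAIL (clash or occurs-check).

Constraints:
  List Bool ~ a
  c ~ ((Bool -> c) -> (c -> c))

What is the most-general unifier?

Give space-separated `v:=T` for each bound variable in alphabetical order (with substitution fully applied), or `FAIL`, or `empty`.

step 1: unify List Bool ~ a  [subst: {-} | 1 pending]
  bind a := List Bool
step 2: unify c ~ ((Bool -> c) -> (c -> c))  [subst: {a:=List Bool} | 0 pending]
  occurs-check fail: c in ((Bool -> c) -> (c -> c))

Answer: FAIL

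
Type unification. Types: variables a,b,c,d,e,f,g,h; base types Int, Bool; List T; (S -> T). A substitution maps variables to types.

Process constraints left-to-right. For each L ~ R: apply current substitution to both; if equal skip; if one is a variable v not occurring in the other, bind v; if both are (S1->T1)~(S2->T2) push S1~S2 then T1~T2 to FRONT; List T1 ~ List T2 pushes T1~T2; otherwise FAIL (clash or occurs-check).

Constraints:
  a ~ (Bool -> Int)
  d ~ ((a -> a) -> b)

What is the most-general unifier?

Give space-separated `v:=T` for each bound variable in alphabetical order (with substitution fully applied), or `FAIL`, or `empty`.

step 1: unify a ~ (Bool -> Int)  [subst: {-} | 1 pending]
  bind a := (Bool -> Int)
step 2: unify d ~ (((Bool -> Int) -> (Bool -> Int)) -> b)  [subst: {a:=(Bool -> Int)} | 0 pending]
  bind d := (((Bool -> Int) -> (Bool -> Int)) -> b)

Answer: a:=(Bool -> Int) d:=(((Bool -> Int) -> (Bool -> Int)) -> b)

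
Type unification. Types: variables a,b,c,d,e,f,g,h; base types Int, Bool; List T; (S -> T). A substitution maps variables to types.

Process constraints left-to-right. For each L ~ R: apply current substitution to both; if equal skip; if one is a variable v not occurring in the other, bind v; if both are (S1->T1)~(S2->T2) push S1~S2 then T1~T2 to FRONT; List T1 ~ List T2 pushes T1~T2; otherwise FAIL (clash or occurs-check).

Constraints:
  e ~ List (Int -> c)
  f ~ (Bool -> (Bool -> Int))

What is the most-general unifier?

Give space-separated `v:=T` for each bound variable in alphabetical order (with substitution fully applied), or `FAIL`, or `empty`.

Answer: e:=List (Int -> c) f:=(Bool -> (Bool -> Int))

Derivation:
step 1: unify e ~ List (Int -> c)  [subst: {-} | 1 pending]
  bind e := List (Int -> c)
step 2: unify f ~ (Bool -> (Bool -> Int))  [subst: {e:=List (Int -> c)} | 0 pending]
  bind f := (Bool -> (Bool -> Int))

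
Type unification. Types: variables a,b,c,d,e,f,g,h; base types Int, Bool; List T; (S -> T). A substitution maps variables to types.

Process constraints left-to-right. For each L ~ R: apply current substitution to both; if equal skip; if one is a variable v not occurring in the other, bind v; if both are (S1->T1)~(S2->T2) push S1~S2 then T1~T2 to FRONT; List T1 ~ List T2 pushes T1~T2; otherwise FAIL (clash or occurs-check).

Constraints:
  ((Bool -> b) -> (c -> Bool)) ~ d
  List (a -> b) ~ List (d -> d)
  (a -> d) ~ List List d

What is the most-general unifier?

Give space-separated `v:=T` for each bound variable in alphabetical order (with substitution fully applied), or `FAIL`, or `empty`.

Answer: FAIL

Derivation:
step 1: unify ((Bool -> b) -> (c -> Bool)) ~ d  [subst: {-} | 2 pending]
  bind d := ((Bool -> b) -> (c -> Bool))
step 2: unify List (a -> b) ~ List (((Bool -> b) -> (c -> Bool)) -> ((Bool -> b) -> (c -> Bool)))  [subst: {d:=((Bool -> b) -> (c -> Bool))} | 1 pending]
  -> decompose List: push (a -> b)~(((Bool -> b) -> (c -> Bool)) -> ((Bool -> b) -> (c -> Bool)))
step 3: unify (a -> b) ~ (((Bool -> b) -> (c -> Bool)) -> ((Bool -> b) -> (c -> Bool)))  [subst: {d:=((Bool -> b) -> (c -> Bool))} | 1 pending]
  -> decompose arrow: push a~((Bool -> b) -> (c -> Bool)), b~((Bool -> b) -> (c -> Bool))
step 4: unify a ~ ((Bool -> b) -> (c -> Bool))  [subst: {d:=((Bool -> b) -> (c -> Bool))} | 2 pending]
  bind a := ((Bool -> b) -> (c -> Bool))
step 5: unify b ~ ((Bool -> b) -> (c -> Bool))  [subst: {d:=((Bool -> b) -> (c -> Bool)), a:=((Bool -> b) -> (c -> Bool))} | 1 pending]
  occurs-check fail: b in ((Bool -> b) -> (c -> Bool))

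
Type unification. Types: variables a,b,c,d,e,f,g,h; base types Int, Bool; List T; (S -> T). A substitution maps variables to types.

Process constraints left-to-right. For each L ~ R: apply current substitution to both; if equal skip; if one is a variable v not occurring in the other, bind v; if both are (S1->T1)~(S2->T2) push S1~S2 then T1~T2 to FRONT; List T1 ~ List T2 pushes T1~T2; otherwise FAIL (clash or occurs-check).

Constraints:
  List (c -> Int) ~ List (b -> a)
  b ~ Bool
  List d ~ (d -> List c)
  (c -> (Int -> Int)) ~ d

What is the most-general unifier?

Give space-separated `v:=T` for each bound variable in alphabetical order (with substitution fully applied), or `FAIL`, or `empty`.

Answer: FAIL

Derivation:
step 1: unify List (c -> Int) ~ List (b -> a)  [subst: {-} | 3 pending]
  -> decompose List: push (c -> Int)~(b -> a)
step 2: unify (c -> Int) ~ (b -> a)  [subst: {-} | 3 pending]
  -> decompose arrow: push c~b, Int~a
step 3: unify c ~ b  [subst: {-} | 4 pending]
  bind c := b
step 4: unify Int ~ a  [subst: {c:=b} | 3 pending]
  bind a := Int
step 5: unify b ~ Bool  [subst: {c:=b, a:=Int} | 2 pending]
  bind b := Bool
step 6: unify List d ~ (d -> List Bool)  [subst: {c:=b, a:=Int, b:=Bool} | 1 pending]
  clash: List d vs (d -> List Bool)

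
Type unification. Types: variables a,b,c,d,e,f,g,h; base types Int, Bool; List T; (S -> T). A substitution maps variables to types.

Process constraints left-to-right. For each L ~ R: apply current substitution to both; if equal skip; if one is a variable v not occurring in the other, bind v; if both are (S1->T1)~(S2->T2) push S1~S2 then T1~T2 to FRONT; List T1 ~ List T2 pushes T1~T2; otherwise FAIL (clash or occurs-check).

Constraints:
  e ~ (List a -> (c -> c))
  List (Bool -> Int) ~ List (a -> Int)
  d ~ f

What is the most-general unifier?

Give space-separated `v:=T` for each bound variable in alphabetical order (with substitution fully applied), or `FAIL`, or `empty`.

Answer: a:=Bool d:=f e:=(List Bool -> (c -> c))

Derivation:
step 1: unify e ~ (List a -> (c -> c))  [subst: {-} | 2 pending]
  bind e := (List a -> (c -> c))
step 2: unify List (Bool -> Int) ~ List (a -> Int)  [subst: {e:=(List a -> (c -> c))} | 1 pending]
  -> decompose List: push (Bool -> Int)~(a -> Int)
step 3: unify (Bool -> Int) ~ (a -> Int)  [subst: {e:=(List a -> (c -> c))} | 1 pending]
  -> decompose arrow: push Bool~a, Int~Int
step 4: unify Bool ~ a  [subst: {e:=(List a -> (c -> c))} | 2 pending]
  bind a := Bool
step 5: unify Int ~ Int  [subst: {e:=(List a -> (c -> c)), a:=Bool} | 1 pending]
  -> identical, skip
step 6: unify d ~ f  [subst: {e:=(List a -> (c -> c)), a:=Bool} | 0 pending]
  bind d := f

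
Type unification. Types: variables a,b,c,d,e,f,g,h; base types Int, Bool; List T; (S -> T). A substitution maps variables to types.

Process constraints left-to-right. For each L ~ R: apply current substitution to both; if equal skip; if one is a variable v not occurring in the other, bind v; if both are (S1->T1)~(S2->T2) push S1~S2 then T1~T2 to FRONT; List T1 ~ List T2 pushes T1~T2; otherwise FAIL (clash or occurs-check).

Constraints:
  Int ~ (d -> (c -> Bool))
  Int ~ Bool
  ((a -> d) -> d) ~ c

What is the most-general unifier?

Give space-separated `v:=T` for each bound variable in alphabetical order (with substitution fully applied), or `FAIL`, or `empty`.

Answer: FAIL

Derivation:
step 1: unify Int ~ (d -> (c -> Bool))  [subst: {-} | 2 pending]
  clash: Int vs (d -> (c -> Bool))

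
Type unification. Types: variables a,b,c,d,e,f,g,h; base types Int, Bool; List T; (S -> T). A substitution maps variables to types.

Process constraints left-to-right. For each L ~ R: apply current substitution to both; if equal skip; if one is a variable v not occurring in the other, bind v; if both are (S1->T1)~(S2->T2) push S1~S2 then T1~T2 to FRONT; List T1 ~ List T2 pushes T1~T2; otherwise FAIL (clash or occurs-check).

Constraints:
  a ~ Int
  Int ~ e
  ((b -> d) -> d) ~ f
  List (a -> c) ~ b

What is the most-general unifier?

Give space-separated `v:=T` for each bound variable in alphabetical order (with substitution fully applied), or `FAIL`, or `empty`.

step 1: unify a ~ Int  [subst: {-} | 3 pending]
  bind a := Int
step 2: unify Int ~ e  [subst: {a:=Int} | 2 pending]
  bind e := Int
step 3: unify ((b -> d) -> d) ~ f  [subst: {a:=Int, e:=Int} | 1 pending]
  bind f := ((b -> d) -> d)
step 4: unify List (Int -> c) ~ b  [subst: {a:=Int, e:=Int, f:=((b -> d) -> d)} | 0 pending]
  bind b := List (Int -> c)

Answer: a:=Int b:=List (Int -> c) e:=Int f:=((List (Int -> c) -> d) -> d)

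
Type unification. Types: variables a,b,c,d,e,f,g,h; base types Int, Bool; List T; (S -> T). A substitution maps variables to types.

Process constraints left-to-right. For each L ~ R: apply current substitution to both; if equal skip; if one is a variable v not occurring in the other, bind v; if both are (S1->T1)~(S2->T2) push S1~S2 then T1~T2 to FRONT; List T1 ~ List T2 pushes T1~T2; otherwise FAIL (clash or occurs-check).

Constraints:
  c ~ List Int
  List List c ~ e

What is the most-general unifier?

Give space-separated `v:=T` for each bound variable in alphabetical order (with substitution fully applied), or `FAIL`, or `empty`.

step 1: unify c ~ List Int  [subst: {-} | 1 pending]
  bind c := List Int
step 2: unify List List List Int ~ e  [subst: {c:=List Int} | 0 pending]
  bind e := List List List Int

Answer: c:=List Int e:=List List List Int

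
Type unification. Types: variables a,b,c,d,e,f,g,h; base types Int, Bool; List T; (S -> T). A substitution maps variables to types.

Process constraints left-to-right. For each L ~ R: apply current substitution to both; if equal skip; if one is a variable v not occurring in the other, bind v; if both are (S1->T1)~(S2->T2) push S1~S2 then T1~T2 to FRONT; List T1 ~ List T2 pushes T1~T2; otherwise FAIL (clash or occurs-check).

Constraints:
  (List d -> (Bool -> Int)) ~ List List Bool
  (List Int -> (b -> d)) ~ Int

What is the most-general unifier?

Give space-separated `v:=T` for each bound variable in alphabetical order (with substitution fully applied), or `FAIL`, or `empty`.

Answer: FAIL

Derivation:
step 1: unify (List d -> (Bool -> Int)) ~ List List Bool  [subst: {-} | 1 pending]
  clash: (List d -> (Bool -> Int)) vs List List Bool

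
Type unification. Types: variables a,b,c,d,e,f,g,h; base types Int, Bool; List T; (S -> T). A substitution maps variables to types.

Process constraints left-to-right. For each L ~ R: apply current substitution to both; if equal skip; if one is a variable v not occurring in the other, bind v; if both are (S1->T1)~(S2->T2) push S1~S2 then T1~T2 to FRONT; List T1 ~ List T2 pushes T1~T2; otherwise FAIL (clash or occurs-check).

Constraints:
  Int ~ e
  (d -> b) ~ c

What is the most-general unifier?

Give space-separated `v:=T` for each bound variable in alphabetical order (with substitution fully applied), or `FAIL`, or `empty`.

Answer: c:=(d -> b) e:=Int

Derivation:
step 1: unify Int ~ e  [subst: {-} | 1 pending]
  bind e := Int
step 2: unify (d -> b) ~ c  [subst: {e:=Int} | 0 pending]
  bind c := (d -> b)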